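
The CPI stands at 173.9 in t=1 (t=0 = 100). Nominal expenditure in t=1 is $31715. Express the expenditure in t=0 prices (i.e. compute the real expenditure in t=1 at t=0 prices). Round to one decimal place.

Real = Nominal ÷ (Index/100) = 31715 ÷ (173.9/100)
     = 31715 ÷ 1.739 = 18237.4928

18237.5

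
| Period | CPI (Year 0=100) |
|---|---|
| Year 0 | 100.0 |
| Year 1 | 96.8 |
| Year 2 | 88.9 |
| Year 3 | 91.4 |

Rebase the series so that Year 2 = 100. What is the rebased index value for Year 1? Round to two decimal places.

108.89

Rebased(Year 1) = 96.8 / 88.9 × 100 = 108.8864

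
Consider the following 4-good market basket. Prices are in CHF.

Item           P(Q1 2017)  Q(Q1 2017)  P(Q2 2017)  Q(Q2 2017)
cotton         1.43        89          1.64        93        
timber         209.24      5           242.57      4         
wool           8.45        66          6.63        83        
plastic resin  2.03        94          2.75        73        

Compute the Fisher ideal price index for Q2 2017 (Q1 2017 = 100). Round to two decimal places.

Laspeyres component (base-period weights):
ΣP(Q2 2017)Q(Q1 2017) = 1.64×89 + 242.57×5 + 6.63×66 + 2.75×94 = 145.96 + 1212.85 + 437.58 + 258.5 = 2054.89
ΣP(Q1 2017)Q(Q1 2017) = 1.43×89 + 209.24×5 + 8.45×66 + 2.03×94 = 127.27 + 1046.2 + 557.7 + 190.82 = 1921.99
L = 2054.89 / 1921.99 × 100 = 106.9147
Paasche component (current-period weights):
ΣP(Q2 2017)Q(Q2 2017) = 1.64×93 + 242.57×4 + 6.63×83 + 2.75×73 = 152.52 + 970.28 + 550.29 + 200.75 = 1873.84
ΣP(Q1 2017)Q(Q2 2017) = 1.43×93 + 209.24×4 + 8.45×83 + 2.03×73 = 132.99 + 836.96 + 701.35 + 148.19 = 1819.49
P = 1873.84 / 1819.49 × 100 = 102.9871
Fisher = √(L × P) = √(106.9147 × 102.9871) = 104.9325

104.93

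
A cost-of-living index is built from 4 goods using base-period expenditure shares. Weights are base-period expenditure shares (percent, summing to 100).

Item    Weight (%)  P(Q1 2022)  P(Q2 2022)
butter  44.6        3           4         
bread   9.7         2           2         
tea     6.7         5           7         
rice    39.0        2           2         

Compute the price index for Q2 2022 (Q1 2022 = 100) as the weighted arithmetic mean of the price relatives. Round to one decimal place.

117.5

butter: 44.6 × (4/3) = 44.6 × 1.333333 = 59.4667
bread: 9.7 × (2/2) = 9.7 × 1.000000 = 9.7000
tea: 6.7 × (7/5) = 6.7 × 1.400000 = 9.3800
rice: 39.0 × (2/2) = 39.0 × 1.000000 = 39.0000
Index = Σ wᵢ·(p₁ᵢ/p₀ᵢ) = 59.4667 + 9.7000 + 9.3800 + 39.0000 = 117.5467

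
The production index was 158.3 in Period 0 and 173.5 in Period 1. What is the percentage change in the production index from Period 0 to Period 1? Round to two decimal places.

Change = (173.5 − 158.3) / 158.3 × 100
       = 15.2 / 158.3 × 100 = 9.6020%

9.60%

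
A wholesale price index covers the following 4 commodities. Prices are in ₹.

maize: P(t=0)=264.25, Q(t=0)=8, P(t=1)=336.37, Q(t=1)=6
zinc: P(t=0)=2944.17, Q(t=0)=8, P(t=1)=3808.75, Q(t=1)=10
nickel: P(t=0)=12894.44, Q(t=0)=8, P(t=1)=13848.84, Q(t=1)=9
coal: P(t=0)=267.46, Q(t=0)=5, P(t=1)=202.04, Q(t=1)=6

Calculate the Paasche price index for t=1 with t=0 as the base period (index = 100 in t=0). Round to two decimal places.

Paasche price index uses current-period quantities as weights.
ΣP(t=1)·Q(t=1) = 336.37×6 + 3808.75×10 + 13848.84×9 + 202.04×6 = 2018.22 + 38087.5 + 124639.56 + 1212.24 = 165957.52
ΣP(t=0)·Q(t=1) = 264.25×6 + 2944.17×10 + 12894.44×9 + 267.46×6 = 1585.5 + 29441.7 + 116049.96 + 1604.76 = 148681.92
Index = 165957.52 / 148681.92 × 100 = 111.6192

111.62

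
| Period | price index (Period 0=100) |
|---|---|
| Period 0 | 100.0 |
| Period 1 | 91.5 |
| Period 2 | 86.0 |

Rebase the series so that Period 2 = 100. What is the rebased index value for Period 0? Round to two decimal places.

116.28

Rebased(Period 0) = 100.0 / 86.0 × 100 = 116.2791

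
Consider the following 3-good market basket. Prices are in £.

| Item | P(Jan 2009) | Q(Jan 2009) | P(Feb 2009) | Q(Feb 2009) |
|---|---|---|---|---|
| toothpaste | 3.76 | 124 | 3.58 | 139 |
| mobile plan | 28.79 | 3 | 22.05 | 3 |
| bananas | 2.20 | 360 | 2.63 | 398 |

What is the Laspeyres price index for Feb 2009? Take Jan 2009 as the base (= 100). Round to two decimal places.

108.35

Laspeyres price index uses base-period quantities as weights.
ΣP(Feb 2009)·Q(Jan 2009) = 3.58×124 + 22.05×3 + 2.63×360 = 443.92 + 66.15 + 946.8 = 1456.87
ΣP(Jan 2009)·Q(Jan 2009) = 3.76×124 + 28.79×3 + 2.20×360 = 466.24 + 86.37 + 792 = 1344.61
Index = 1456.87 / 1344.61 × 100 = 108.3489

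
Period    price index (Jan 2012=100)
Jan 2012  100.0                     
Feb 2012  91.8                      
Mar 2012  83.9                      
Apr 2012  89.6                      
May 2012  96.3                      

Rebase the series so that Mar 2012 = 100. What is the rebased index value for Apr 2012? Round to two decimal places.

Rebased(Apr 2012) = 89.6 / 83.9 × 100 = 106.7938

106.79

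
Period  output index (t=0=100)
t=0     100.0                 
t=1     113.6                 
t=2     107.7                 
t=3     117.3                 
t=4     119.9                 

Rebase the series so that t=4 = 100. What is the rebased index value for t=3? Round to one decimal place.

Rebased(t=3) = 117.3 / 119.9 × 100 = 97.8315

97.8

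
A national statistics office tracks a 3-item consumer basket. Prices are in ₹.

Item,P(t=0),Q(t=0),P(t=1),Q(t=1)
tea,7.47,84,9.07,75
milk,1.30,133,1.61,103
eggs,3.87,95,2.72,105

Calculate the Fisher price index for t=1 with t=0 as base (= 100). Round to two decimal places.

104.25

Laspeyres component (base-period weights):
ΣP(t=1)Q(t=0) = 9.07×84 + 1.61×133 + 2.72×95 = 761.88 + 214.13 + 258.4 = 1234.41
ΣP(t=0)Q(t=0) = 7.47×84 + 1.30×133 + 3.87×95 = 627.48 + 172.9 + 367.65 = 1168.03
L = 1234.41 / 1168.03 × 100 = 105.6831
Paasche component (current-period weights):
ΣP(t=1)Q(t=1) = 9.07×75 + 1.61×103 + 2.72×105 = 680.25 + 165.83 + 285.6 = 1131.68
ΣP(t=0)Q(t=1) = 7.47×75 + 1.30×103 + 3.87×105 = 560.25 + 133.9 + 406.35 = 1100.5
P = 1131.68 / 1100.5 × 100 = 102.8333
Fisher = √(L × P) = √(105.6831 × 102.8333) = 104.2484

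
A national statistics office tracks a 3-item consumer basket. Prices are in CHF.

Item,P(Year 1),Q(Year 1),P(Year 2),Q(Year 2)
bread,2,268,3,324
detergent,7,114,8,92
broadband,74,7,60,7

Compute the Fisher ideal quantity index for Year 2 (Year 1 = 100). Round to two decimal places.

98.67

Laspeyres component (base-period weights):
ΣP(Year 1)Q(Year 2) = 2×324 + 7×92 + 74×7 = 648 + 644 + 518 = 1810
ΣP(Year 1)Q(Year 1) = 2×268 + 7×114 + 74×7 = 536 + 798 + 518 = 1852
L = 1810 / 1852 × 100 = 97.7322
Paasche component (current-period weights):
ΣP(Year 2)Q(Year 2) = 3×324 + 8×92 + 60×7 = 972 + 736 + 420 = 2128
ΣP(Year 2)Q(Year 1) = 3×268 + 8×114 + 60×7 = 804 + 912 + 420 = 2136
P = 2128 / 2136 × 100 = 99.6255
Fisher = √(L × P) = √(97.7322 × 99.6255) = 98.6743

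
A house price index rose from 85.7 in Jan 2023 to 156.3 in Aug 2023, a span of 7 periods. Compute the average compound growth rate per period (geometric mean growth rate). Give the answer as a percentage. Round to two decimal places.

Growth factor = (156.3/85.7)^(1/7) = (1.823804)^(1/7) = 1.089639
Growth rate = 1.089639 − 1 = 0.089639 = 8.9639%

8.96%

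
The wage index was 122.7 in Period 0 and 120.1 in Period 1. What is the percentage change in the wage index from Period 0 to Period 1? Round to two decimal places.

-2.12%

Change = (120.1 − 122.7) / 122.7 × 100
       = -2.6 / 122.7 × 100 = -2.1190%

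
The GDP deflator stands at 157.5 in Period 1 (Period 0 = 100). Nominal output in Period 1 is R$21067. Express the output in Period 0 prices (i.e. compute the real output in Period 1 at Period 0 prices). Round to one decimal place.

13375.9

Real = Nominal ÷ (Index/100) = 21067 ÷ (157.5/100)
     = 21067 ÷ 1.575 = 13375.8730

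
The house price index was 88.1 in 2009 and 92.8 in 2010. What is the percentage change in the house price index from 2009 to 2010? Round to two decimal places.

Change = (92.8 − 88.1) / 88.1 × 100
       = 4.7 / 88.1 × 100 = 5.3348%

5.33%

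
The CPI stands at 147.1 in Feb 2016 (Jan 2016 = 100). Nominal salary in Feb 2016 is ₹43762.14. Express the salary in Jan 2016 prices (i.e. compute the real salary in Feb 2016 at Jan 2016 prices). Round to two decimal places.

Real = Nominal ÷ (Index/100) = 43762.14 ÷ (147.1/100)
     = 43762.14 ÷ 1.471 = 29749.9252

29749.93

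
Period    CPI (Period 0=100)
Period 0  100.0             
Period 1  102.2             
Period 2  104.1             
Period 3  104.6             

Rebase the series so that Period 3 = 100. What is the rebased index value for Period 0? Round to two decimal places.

95.60

Rebased(Period 0) = 100.0 / 104.6 × 100 = 95.6023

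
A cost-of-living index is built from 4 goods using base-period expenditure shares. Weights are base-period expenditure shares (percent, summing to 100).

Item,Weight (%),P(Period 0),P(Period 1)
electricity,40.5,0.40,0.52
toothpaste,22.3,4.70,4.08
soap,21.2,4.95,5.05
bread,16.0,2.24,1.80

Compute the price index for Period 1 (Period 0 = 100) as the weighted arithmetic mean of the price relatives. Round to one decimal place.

electricity: 40.5 × (0.52/0.40) = 40.5 × 1.300000 = 52.6500
toothpaste: 22.3 × (4.08/4.70) = 22.3 × 0.868085 = 19.3583
soap: 21.2 × (5.05/4.95) = 21.2 × 1.020202 = 21.6283
bread: 16.0 × (1.80/2.24) = 16.0 × 0.803571 = 12.8571
Index = Σ wᵢ·(p₁ᵢ/p₀ᵢ) = 52.6500 + 19.3583 + 21.6283 + 12.8571 = 106.4937

106.5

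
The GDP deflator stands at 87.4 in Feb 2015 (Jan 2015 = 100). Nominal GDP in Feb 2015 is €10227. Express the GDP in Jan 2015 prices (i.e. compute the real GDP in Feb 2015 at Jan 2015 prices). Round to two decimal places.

11701.37

Real = Nominal ÷ (Index/100) = 10227 ÷ (87.4/100)
     = 10227 ÷ 0.874 = 11701.3730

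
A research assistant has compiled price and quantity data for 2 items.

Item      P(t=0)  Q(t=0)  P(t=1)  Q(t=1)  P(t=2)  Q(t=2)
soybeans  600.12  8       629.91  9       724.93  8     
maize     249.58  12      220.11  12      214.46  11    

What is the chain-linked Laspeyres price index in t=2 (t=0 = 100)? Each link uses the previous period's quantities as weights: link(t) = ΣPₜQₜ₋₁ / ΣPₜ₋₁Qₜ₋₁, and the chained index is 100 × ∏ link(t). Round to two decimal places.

107.86

Link t=0→t=1:
ΣP(t=1)Q(t=0) = 629.91×8 + 220.11×12 = 5039.28 + 2641.32 = 7680.6
ΣP(t=0)Q(t=0) = 600.12×8 + 249.58×12 = 4800.96 + 2994.96 = 7795.92
link = 7680.6/7795.92 = 0.985208
Link t=1→t=2:
ΣP(t=2)Q(t=1) = 724.93×9 + 214.46×12 = 6524.37 + 2573.52 = 9097.89
ΣP(t=1)Q(t=1) = 629.91×9 + 220.11×12 = 5669.19 + 2641.32 = 8310.51
link = 9097.89/8310.51 = 1.094745
Chained index = 100 × 0.985208 × 1.094745 = 107.8551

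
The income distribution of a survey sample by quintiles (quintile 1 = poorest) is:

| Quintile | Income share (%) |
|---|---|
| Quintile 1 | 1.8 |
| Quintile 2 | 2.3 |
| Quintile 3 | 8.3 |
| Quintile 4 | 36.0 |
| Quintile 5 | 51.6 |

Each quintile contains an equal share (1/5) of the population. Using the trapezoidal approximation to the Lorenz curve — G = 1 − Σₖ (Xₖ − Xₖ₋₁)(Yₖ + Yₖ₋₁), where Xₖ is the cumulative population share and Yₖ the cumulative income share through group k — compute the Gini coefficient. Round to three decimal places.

Cumulative income shares Yₖ: 0.0180, 0.0410, 0.1240, 0.4840, 1.0000
Σ (Xₖ−Xₖ₋₁)(Yₖ+Yₖ₋₁) = (1/5)(0.0180+0.0000) + (1/5)(0.0410+0.0180) + (1/5)(0.1240+0.0410) + (1/5)(0.4840+0.1240) + (1/5)(1.0000+0.4840)
  = 0.0036 + 0.0118 + 0.0330 + 0.1216 + 0.2968 = 0.4668
G = 1 − 0.4668 = 0.5332

0.533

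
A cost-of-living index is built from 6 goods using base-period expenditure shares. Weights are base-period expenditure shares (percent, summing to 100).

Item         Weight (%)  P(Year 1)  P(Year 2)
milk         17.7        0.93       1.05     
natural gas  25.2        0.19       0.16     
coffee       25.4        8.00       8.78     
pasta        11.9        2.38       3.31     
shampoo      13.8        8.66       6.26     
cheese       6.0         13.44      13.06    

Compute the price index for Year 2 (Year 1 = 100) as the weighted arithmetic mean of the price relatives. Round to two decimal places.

milk: 17.7 × (1.05/0.93) = 17.7 × 1.129032 = 19.9839
natural gas: 25.2 × (0.16/0.19) = 25.2 × 0.842105 = 21.2211
coffee: 25.4 × (8.78/8.00) = 25.4 × 1.097500 = 27.8765
pasta: 11.9 × (3.31/2.38) = 11.9 × 1.390756 = 16.5500
shampoo: 13.8 × (6.26/8.66) = 13.8 × 0.722864 = 9.9755
cheese: 6.0 × (13.06/13.44) = 6.0 × 0.971726 = 5.8304
Index = Σ wᵢ·(p₁ᵢ/p₀ᵢ) = 19.9839 + 21.2211 + 27.8765 + 16.5500 + 9.9755 + 5.8304 = 101.4373

101.44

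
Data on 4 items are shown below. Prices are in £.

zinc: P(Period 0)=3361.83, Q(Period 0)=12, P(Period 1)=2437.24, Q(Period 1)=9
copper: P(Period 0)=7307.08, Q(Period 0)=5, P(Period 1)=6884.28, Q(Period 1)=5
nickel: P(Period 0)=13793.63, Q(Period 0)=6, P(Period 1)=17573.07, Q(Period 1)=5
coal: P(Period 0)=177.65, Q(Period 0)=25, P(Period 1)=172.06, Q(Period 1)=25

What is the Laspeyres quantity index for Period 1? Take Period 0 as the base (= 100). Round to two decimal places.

85.45

Laspeyres quantity index uses base-period prices as weights.
ΣP(Period 0)·Q(Period 1) = 3361.83×9 + 7307.08×5 + 13793.63×5 + 177.65×25 = 30256.47 + 36535.4 + 68968.15 + 4441.25 = 140201.27
ΣP(Period 0)·Q(Period 0) = 3361.83×12 + 7307.08×5 + 13793.63×6 + 177.65×25 = 40341.96 + 36535.4 + 82761.78 + 4441.25 = 164080.39
Index = 140201.27 / 164080.39 × 100 = 85.4467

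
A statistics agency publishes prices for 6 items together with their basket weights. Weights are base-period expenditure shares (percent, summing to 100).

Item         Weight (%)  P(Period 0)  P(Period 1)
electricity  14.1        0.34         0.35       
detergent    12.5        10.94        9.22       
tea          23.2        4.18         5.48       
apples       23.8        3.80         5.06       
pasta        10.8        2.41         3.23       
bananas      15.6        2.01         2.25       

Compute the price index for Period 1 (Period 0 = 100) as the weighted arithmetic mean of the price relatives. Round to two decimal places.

119.09

electricity: 14.1 × (0.35/0.34) = 14.1 × 1.029412 = 14.5147
detergent: 12.5 × (9.22/10.94) = 12.5 × 0.842779 = 10.5347
tea: 23.2 × (5.48/4.18) = 23.2 × 1.311005 = 30.4153
apples: 23.8 × (5.06/3.80) = 23.8 × 1.331579 = 31.6916
pasta: 10.8 × (3.23/2.41) = 10.8 × 1.340249 = 14.4747
bananas: 15.6 × (2.25/2.01) = 15.6 × 1.119403 = 17.4627
Index = Σ wᵢ·(p₁ᵢ/p₀ᵢ) = 14.5147 + 10.5347 + 30.4153 + 31.6916 + 14.4747 + 17.4627 = 119.0937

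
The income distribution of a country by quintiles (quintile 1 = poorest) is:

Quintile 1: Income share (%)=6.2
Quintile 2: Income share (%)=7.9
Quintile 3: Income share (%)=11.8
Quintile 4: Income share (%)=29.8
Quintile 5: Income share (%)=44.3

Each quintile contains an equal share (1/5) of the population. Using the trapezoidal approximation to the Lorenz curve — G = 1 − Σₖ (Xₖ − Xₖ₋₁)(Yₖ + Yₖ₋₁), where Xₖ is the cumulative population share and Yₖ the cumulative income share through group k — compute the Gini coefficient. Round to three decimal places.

Cumulative income shares Yₖ: 0.0620, 0.1410, 0.2590, 0.5570, 1.0000
Σ (Xₖ−Xₖ₋₁)(Yₖ+Yₖ₋₁) = (1/5)(0.0620+0.0000) + (1/5)(0.1410+0.0620) + (1/5)(0.2590+0.1410) + (1/5)(0.5570+0.2590) + (1/5)(1.0000+0.5570)
  = 0.0124 + 0.0406 + 0.0800 + 0.1632 + 0.3114 = 0.6076
G = 1 − 0.6076 = 0.3924

0.392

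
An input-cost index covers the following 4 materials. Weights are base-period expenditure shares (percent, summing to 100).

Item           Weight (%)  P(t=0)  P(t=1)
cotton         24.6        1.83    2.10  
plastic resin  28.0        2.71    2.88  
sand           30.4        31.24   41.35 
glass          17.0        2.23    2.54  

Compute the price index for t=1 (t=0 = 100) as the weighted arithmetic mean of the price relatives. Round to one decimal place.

cotton: 24.6 × (2.10/1.83) = 24.6 × 1.147541 = 28.2295
plastic resin: 28.0 × (2.88/2.71) = 28.0 × 1.062731 = 29.7565
sand: 30.4 × (41.35/31.24) = 30.4 × 1.323624 = 40.2382
glass: 17.0 × (2.54/2.23) = 17.0 × 1.139013 = 19.3632
Index = Σ wᵢ·(p₁ᵢ/p₀ᵢ) = 28.2295 + 29.7565 + 40.2382 + 19.3632 = 117.5874

117.6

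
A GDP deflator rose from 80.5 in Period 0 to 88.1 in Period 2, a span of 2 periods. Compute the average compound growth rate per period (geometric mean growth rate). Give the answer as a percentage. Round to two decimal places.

4.61%

Growth factor = (88.1/80.5)^(1/2) = (1.094410)^(1/2) = 1.046140
Growth rate = 1.046140 − 1 = 0.046140 = 4.6140%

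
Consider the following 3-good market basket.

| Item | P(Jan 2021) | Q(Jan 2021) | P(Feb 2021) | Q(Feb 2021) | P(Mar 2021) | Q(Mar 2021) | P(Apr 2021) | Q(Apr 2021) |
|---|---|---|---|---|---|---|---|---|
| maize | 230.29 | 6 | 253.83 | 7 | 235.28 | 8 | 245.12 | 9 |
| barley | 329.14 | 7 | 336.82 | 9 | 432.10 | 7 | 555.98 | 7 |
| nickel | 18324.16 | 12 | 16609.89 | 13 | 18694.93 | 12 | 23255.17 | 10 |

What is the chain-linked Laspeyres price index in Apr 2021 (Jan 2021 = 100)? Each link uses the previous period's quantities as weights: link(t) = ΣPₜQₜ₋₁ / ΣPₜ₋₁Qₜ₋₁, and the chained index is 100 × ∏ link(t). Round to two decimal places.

127.20

Link Jan 2021→Feb 2021:
ΣP(Feb 2021)Q(Jan 2021) = 253.83×6 + 336.82×7 + 16609.89×12 = 1522.98 + 2357.74 + 199318.68 = 203199.4
ΣP(Jan 2021)Q(Jan 2021) = 230.29×6 + 329.14×7 + 18324.16×12 = 1381.74 + 2303.98 + 219889.92 = 223575.64
link = 203199.4/223575.64 = 0.908862
Link Feb 2021→Mar 2021:
ΣP(Mar 2021)Q(Feb 2021) = 235.28×7 + 432.10×9 + 18694.93×13 = 1646.96 + 3888.9 + 243034.09 = 248569.95
ΣP(Feb 2021)Q(Feb 2021) = 253.83×7 + 336.82×9 + 16609.89×13 = 1776.81 + 3031.38 + 215928.57 = 220736.76
link = 248569.95/220736.76 = 1.126092
Link Mar 2021→Apr 2021:
ΣP(Apr 2021)Q(Mar 2021) = 245.12×8 + 555.98×7 + 23255.17×12 = 1960.96 + 3891.86 + 279062.04 = 284914.86
ΣP(Mar 2021)Q(Mar 2021) = 235.28×8 + 432.10×7 + 18694.93×12 = 1882.24 + 3024.7 + 224339.16 = 229246.1
link = 284914.86/229246.1 = 1.242834
Chained index = 100 × 0.908862 × 1.126092 × 1.242834 = 127.1994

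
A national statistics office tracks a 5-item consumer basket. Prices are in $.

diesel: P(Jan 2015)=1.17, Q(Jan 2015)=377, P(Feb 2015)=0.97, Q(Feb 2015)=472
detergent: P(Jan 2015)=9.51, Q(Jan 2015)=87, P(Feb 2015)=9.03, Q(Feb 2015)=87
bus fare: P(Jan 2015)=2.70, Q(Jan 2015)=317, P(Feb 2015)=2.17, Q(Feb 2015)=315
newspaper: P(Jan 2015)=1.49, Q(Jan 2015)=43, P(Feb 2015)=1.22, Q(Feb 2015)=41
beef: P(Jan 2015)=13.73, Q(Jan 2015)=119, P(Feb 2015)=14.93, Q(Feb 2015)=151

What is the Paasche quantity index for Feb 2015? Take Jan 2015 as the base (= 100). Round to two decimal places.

115.35

Paasche quantity index uses current-period prices as weights.
ΣP(Feb 2015)·Q(Feb 2015) = 0.97×472 + 9.03×87 + 2.17×315 + 1.22×41 + 14.93×151 = 457.84 + 785.61 + 683.55 + 50.02 + 2254.43 = 4231.45
ΣP(Feb 2015)·Q(Jan 2015) = 0.97×377 + 9.03×87 + 2.17×317 + 1.22×43 + 14.93×119 = 365.69 + 785.61 + 687.89 + 52.46 + 1776.67 = 3668.32
Index = 4231.45 / 3668.32 × 100 = 115.3512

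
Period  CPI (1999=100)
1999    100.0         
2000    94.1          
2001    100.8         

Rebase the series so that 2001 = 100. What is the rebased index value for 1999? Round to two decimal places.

99.21

Rebased(1999) = 100.0 / 100.8 × 100 = 99.2063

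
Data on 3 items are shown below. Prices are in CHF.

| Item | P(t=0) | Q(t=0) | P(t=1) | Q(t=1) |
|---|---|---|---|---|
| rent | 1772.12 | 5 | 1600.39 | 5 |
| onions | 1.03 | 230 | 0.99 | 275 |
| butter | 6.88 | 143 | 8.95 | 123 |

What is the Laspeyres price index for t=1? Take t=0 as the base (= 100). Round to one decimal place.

Laspeyres price index uses base-period quantities as weights.
ΣP(t=1)·Q(t=0) = 1600.39×5 + 0.99×230 + 8.95×143 = 8001.95 + 227.7 + 1279.85 = 9509.5
ΣP(t=0)·Q(t=0) = 1772.12×5 + 1.03×230 + 6.88×143 = 8860.6 + 236.9 + 983.84 = 10081.34
Index = 9509.5 / 10081.34 × 100 = 94.3277

94.3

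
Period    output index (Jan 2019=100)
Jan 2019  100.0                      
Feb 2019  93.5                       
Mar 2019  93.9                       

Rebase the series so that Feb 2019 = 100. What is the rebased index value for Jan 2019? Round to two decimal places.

106.95

Rebased(Jan 2019) = 100.0 / 93.5 × 100 = 106.9519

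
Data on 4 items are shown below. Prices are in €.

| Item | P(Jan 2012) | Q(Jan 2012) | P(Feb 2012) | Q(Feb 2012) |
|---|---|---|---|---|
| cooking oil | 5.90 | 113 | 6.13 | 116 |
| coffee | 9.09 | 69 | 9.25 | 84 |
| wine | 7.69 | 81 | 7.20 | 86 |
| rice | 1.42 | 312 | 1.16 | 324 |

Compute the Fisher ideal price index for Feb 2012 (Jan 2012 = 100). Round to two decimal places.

Laspeyres component (base-period weights):
ΣP(Feb 2012)Q(Jan 2012) = 6.13×113 + 9.25×69 + 7.20×81 + 1.16×312 = 692.69 + 638.25 + 583.2 + 361.92 = 2276.06
ΣP(Jan 2012)Q(Jan 2012) = 5.90×113 + 9.09×69 + 7.69×81 + 1.42×312 = 666.7 + 627.21 + 622.89 + 443.04 = 2359.84
L = 2276.06 / 2359.84 × 100 = 96.4498
Paasche component (current-period weights):
ΣP(Feb 2012)Q(Feb 2012) = 6.13×116 + 9.25×84 + 7.20×86 + 1.16×324 = 711.08 + 777 + 619.2 + 375.84 = 2483.12
ΣP(Jan 2012)Q(Feb 2012) = 5.90×116 + 9.09×84 + 7.69×86 + 1.42×324 = 684.4 + 763.56 + 661.34 + 460.08 = 2569.38
P = 2483.12 / 2569.38 × 100 = 96.6428
Fisher = √(L × P) = √(96.4498 × 96.6428) = 96.5462

96.55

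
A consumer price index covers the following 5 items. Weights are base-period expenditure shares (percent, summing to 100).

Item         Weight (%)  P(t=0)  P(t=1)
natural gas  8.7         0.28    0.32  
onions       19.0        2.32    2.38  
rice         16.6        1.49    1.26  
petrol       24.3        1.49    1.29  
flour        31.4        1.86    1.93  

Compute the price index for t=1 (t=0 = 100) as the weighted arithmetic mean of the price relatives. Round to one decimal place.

natural gas: 8.7 × (0.32/0.28) = 8.7 × 1.142857 = 9.9429
onions: 19.0 × (2.38/2.32) = 19.0 × 1.025862 = 19.4914
rice: 16.6 × (1.26/1.49) = 16.6 × 0.845638 = 14.0376
petrol: 24.3 × (1.29/1.49) = 24.3 × 0.865772 = 21.0383
flour: 31.4 × (1.93/1.86) = 31.4 × 1.037634 = 32.5817
Index = Σ wᵢ·(p₁ᵢ/p₀ᵢ) = 9.9429 + 19.4914 + 14.0376 + 21.0383 + 32.5817 = 97.0918

97.1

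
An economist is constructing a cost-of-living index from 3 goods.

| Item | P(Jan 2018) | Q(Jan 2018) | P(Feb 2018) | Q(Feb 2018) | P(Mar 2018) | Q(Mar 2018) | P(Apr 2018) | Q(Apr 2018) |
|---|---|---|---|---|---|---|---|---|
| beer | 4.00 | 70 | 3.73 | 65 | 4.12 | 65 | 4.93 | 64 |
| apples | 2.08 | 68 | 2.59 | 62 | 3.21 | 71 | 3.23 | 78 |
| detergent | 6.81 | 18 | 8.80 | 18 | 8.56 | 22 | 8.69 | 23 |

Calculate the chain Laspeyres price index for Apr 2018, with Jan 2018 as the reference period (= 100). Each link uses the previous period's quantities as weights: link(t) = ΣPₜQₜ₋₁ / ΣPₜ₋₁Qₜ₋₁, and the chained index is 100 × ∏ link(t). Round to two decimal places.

Link Jan 2018→Feb 2018:
ΣP(Feb 2018)Q(Jan 2018) = 3.73×70 + 2.59×68 + 8.80×18 = 261.1 + 176.12 + 158.4 = 595.62
ΣP(Jan 2018)Q(Jan 2018) = 4.00×70 + 2.08×68 + 6.81×18 = 280 + 141.44 + 122.58 = 544.02
link = 595.62/544.02 = 1.094849
Link Feb 2018→Mar 2018:
ΣP(Mar 2018)Q(Feb 2018) = 4.12×65 + 3.21×62 + 8.56×18 = 267.8 + 199.02 + 154.08 = 620.9
ΣP(Feb 2018)Q(Feb 2018) = 3.73×65 + 2.59×62 + 8.80×18 = 242.45 + 160.58 + 158.4 = 561.43
link = 620.9/561.43 = 1.105926
Link Mar 2018→Apr 2018:
ΣP(Apr 2018)Q(Mar 2018) = 4.93×65 + 3.23×71 + 8.69×22 = 320.45 + 229.33 + 191.18 = 740.96
ΣP(Mar 2018)Q(Mar 2018) = 4.12×65 + 3.21×71 + 8.56×22 = 267.8 + 227.91 + 188.32 = 684.03
link = 740.96/684.03 = 1.083227
Chained index = 100 × 1.094849 × 1.105926 × 1.083227 = 131.1596

131.16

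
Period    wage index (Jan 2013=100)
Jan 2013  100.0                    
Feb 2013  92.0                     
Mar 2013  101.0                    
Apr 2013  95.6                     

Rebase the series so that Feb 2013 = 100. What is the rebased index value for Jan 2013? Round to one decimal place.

108.7

Rebased(Jan 2013) = 100.0 / 92.0 × 100 = 108.6957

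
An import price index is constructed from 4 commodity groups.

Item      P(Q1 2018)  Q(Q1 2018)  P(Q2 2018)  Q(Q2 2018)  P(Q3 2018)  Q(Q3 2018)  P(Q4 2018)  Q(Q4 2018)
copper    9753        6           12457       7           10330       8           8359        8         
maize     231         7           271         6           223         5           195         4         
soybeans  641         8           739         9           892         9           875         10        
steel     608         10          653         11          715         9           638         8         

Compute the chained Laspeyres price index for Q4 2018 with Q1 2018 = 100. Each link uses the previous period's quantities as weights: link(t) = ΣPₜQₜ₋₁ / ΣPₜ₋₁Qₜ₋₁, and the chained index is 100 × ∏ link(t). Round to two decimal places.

Link Q1 2018→Q2 2018:
ΣP(Q2 2018)Q(Q1 2018) = 12457×6 + 271×7 + 739×8 + 653×10 = 74742 + 1897 + 5912 + 6530 = 89081
ΣP(Q1 2018)Q(Q1 2018) = 9753×6 + 231×7 + 641×8 + 608×10 = 58518 + 1617 + 5128 + 6080 = 71343
link = 89081/71343 = 1.248630
Link Q2 2018→Q3 2018:
ΣP(Q3 2018)Q(Q2 2018) = 10330×7 + 223×6 + 892×9 + 715×11 = 72310 + 1338 + 8028 + 7865 = 89541
ΣP(Q2 2018)Q(Q2 2018) = 12457×7 + 271×6 + 739×9 + 653×11 = 87199 + 1626 + 6651 + 7183 = 102659
link = 89541/102659 = 0.872218
Link Q3 2018→Q4 2018:
ΣP(Q4 2018)Q(Q3 2018) = 8359×8 + 195×5 + 875×9 + 638×9 = 66872 + 975 + 7875 + 5742 = 81464
ΣP(Q3 2018)Q(Q3 2018) = 10330×8 + 223×5 + 892×9 + 715×9 = 82640 + 1115 + 8028 + 6435 = 98218
link = 81464/98218 = 0.829420
Chained index = 100 × 1.248630 × 0.872218 × 0.829420 = 90.3303

90.33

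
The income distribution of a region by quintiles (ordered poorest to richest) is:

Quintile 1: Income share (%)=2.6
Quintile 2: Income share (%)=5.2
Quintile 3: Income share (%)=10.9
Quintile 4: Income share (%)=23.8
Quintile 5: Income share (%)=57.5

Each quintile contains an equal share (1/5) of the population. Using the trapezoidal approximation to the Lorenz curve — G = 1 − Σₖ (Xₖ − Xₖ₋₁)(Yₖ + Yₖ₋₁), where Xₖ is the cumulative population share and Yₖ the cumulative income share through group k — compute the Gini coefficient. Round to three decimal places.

Cumulative income shares Yₖ: 0.0260, 0.0780, 0.1870, 0.4250, 1.0000
Σ (Xₖ−Xₖ₋₁)(Yₖ+Yₖ₋₁) = (1/5)(0.0260+0.0000) + (1/5)(0.0780+0.0260) + (1/5)(0.1870+0.0780) + (1/5)(0.4250+0.1870) + (1/5)(1.0000+0.4250)
  = 0.0052 + 0.0208 + 0.0530 + 0.1224 + 0.2850 = 0.4864
G = 1 − 0.4864 = 0.5136

0.514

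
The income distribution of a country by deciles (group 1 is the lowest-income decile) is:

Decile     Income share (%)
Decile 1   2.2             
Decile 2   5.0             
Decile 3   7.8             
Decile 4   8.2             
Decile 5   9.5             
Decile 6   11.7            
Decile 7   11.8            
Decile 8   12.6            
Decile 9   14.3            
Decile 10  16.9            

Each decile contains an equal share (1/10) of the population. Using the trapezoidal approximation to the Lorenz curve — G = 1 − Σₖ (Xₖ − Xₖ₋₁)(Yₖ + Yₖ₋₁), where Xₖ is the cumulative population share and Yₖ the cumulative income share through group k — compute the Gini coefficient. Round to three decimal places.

Cumulative income shares Yₖ: 0.0220, 0.0720, 0.1500, 0.2320, 0.3270, 0.4440, 0.5620, 0.6880, 0.8310, 1.0000
Σ (Xₖ−Xₖ₋₁)(Yₖ+Yₖ₋₁) = (1/10)(0.0220+0.0000) + (1/10)(0.0720+0.0220) + (1/10)(0.1500+0.0720) + (1/10)(0.2320+0.1500) + (1/10)(0.3270+0.2320) + (1/10)(0.4440+0.3270) + (1/10)(0.5620+0.4440) + (1/10)(0.6880+0.5620) + (1/10)(0.8310+0.6880) + (1/10)(1.0000+0.8310)
  = 0.0022 + 0.0094 + 0.0222 + 0.0382 + 0.0559 + 0.0771 + 0.1006 + 0.1250 + 0.1519 + 0.1831 = 0.7656
G = 1 − 0.7656 = 0.2344

0.234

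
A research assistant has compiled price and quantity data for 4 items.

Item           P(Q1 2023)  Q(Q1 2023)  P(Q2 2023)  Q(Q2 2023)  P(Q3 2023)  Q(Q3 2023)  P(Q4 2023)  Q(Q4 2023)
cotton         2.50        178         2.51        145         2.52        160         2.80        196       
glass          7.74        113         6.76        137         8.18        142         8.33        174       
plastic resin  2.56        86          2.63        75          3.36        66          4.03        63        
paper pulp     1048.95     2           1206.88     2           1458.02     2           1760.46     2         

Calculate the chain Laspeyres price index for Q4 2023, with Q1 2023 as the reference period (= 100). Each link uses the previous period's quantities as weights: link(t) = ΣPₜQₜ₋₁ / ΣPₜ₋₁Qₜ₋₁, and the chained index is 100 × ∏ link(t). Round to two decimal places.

145.49

Link Q1 2023→Q2 2023:
ΣP(Q2 2023)Q(Q1 2023) = 2.51×178 + 6.76×113 + 2.63×86 + 1206.88×2 = 446.78 + 763.88 + 226.18 + 2413.76 = 3850.6
ΣP(Q1 2023)Q(Q1 2023) = 2.50×178 + 7.74×113 + 2.56×86 + 1048.95×2 = 445 + 874.62 + 220.16 + 2097.9 = 3637.68
link = 3850.6/3637.68 = 1.058532
Link Q2 2023→Q3 2023:
ΣP(Q3 2023)Q(Q2 2023) = 2.52×145 + 8.18×137 + 3.36×75 + 1458.02×2 = 365.4 + 1120.66 + 252 + 2916.04 = 4654.1
ΣP(Q2 2023)Q(Q2 2023) = 2.51×145 + 6.76×137 + 2.63×75 + 1206.88×2 = 363.95 + 926.12 + 197.25 + 2413.76 = 3901.08
link = 4654.1/3901.08 = 1.193029
Link Q3 2023→Q4 2023:
ΣP(Q4 2023)Q(Q3 2023) = 2.80×160 + 8.33×142 + 4.03×66 + 1760.46×2 = 448 + 1182.86 + 265.98 + 3520.92 = 5417.76
ΣP(Q3 2023)Q(Q3 2023) = 2.52×160 + 8.18×142 + 3.36×66 + 1458.02×2 = 403.2 + 1161.56 + 221.76 + 2916.04 = 4702.56
link = 5417.76/4702.56 = 1.152087
Chained index = 100 × 1.058532 × 1.193029 × 1.152087 = 145.4924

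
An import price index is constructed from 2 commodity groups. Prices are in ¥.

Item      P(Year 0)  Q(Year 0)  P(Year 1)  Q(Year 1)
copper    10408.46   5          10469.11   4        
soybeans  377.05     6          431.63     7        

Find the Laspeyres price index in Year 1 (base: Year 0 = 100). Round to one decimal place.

Laspeyres price index uses base-period quantities as weights.
ΣP(Year 1)·Q(Year 0) = 10469.11×5 + 431.63×6 = 52345.55 + 2589.78 = 54935.33
ΣP(Year 0)·Q(Year 0) = 10408.46×5 + 377.05×6 = 52042.3 + 2262.3 = 54304.6
Index = 54935.33 / 54304.6 × 100 = 101.1615

101.2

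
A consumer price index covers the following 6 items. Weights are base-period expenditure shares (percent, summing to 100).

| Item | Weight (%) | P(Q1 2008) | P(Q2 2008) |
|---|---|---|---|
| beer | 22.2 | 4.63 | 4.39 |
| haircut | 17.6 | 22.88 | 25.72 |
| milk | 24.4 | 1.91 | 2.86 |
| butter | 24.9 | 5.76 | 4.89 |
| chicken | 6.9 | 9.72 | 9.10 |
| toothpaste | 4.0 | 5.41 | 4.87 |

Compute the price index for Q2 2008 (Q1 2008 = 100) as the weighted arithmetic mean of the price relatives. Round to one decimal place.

108.6

beer: 22.2 × (4.39/4.63) = 22.2 × 0.948164 = 21.0492
haircut: 17.6 × (25.72/22.88) = 17.6 × 1.124126 = 19.7846
milk: 24.4 × (2.86/1.91) = 24.4 × 1.497382 = 36.5361
butter: 24.9 × (4.89/5.76) = 24.9 × 0.848958 = 21.1391
chicken: 6.9 × (9.10/9.72) = 6.9 × 0.936214 = 6.4599
toothpaste: 4.0 × (4.87/5.41) = 4.0 × 0.900185 = 3.6007
Index = Σ wᵢ·(p₁ᵢ/p₀ᵢ) = 21.0492 + 19.7846 + 36.5361 + 21.1391 + 6.4599 + 3.6007 = 108.5697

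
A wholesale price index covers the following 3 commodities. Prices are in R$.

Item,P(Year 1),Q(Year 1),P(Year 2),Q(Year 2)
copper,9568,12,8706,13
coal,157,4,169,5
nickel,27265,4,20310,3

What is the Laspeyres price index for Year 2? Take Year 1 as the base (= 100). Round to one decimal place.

Laspeyres price index uses base-period quantities as weights.
ΣP(Year 2)·Q(Year 1) = 8706×12 + 169×4 + 20310×4 = 104472 + 676 + 81240 = 186388
ΣP(Year 1)·Q(Year 1) = 9568×12 + 157×4 + 27265×4 = 114816 + 628 + 109060 = 224504
Index = 186388 / 224504 × 100 = 83.0221

83.0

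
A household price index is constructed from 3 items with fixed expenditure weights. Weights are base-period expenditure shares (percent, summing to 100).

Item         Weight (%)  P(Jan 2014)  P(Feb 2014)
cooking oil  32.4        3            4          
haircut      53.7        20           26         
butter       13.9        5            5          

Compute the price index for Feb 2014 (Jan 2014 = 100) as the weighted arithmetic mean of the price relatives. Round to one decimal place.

126.9

cooking oil: 32.4 × (4/3) = 32.4 × 1.333333 = 43.2000
haircut: 53.7 × (26/20) = 53.7 × 1.300000 = 69.8100
butter: 13.9 × (5/5) = 13.9 × 1.000000 = 13.9000
Index = Σ wᵢ·(p₁ᵢ/p₀ᵢ) = 43.2000 + 69.8100 + 13.9000 = 126.9100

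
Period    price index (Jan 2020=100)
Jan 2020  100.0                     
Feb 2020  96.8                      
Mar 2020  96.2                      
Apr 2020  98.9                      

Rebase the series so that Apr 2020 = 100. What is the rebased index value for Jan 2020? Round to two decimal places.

101.11

Rebased(Jan 2020) = 100.0 / 98.9 × 100 = 101.1122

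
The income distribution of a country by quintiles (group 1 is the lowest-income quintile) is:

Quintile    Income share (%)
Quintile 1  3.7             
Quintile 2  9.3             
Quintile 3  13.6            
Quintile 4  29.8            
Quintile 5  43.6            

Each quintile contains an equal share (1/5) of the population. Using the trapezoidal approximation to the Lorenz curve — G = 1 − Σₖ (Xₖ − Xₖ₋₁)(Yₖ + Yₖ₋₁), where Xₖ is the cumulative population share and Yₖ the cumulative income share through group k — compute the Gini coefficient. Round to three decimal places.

0.401

Cumulative income shares Yₖ: 0.0370, 0.1300, 0.2660, 0.5640, 1.0000
Σ (Xₖ−Xₖ₋₁)(Yₖ+Yₖ₋₁) = (1/5)(0.0370+0.0000) + (1/5)(0.1300+0.0370) + (1/5)(0.2660+0.1300) + (1/5)(0.5640+0.2660) + (1/5)(1.0000+0.5640)
  = 0.0074 + 0.0334 + 0.0792 + 0.1660 + 0.3128 = 0.5988
G = 1 − 0.5988 = 0.4012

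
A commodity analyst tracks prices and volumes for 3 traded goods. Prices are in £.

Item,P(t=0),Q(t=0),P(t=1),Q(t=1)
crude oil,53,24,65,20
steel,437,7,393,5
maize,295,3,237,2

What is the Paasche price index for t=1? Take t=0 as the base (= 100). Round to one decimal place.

97.5

Paasche price index uses current-period quantities as weights.
ΣP(t=1)·Q(t=1) = 65×20 + 393×5 + 237×2 = 1300 + 1965 + 474 = 3739
ΣP(t=0)·Q(t=1) = 53×20 + 437×5 + 295×2 = 1060 + 2185 + 590 = 3835
Index = 3739 / 3835 × 100 = 97.4967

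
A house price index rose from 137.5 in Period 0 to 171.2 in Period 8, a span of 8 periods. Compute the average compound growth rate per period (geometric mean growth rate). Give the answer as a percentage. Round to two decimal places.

2.78%

Growth factor = (171.2/137.5)^(1/8) = (1.245091)^(1/8) = 1.027780
Growth rate = 1.027780 − 1 = 0.027780 = 2.7780%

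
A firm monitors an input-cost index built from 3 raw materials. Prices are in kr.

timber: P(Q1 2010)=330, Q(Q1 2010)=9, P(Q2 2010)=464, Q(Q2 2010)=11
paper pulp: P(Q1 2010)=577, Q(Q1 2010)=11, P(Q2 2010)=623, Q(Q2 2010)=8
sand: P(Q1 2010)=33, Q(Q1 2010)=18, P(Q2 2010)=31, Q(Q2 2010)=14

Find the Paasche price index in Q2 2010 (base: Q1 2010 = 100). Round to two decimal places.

Paasche price index uses current-period quantities as weights.
ΣP(Q2 2010)·Q(Q2 2010) = 464×11 + 623×8 + 31×14 = 5104 + 4984 + 434 = 10522
ΣP(Q1 2010)·Q(Q2 2010) = 330×11 + 577×8 + 33×14 = 3630 + 4616 + 462 = 8708
Index = 10522 / 8708 × 100 = 120.8314

120.83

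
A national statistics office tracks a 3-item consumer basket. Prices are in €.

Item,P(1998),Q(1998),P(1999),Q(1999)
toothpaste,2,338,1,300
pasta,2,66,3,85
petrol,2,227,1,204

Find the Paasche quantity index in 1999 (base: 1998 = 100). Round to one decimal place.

99.5

Paasche quantity index uses current-period prices as weights.
ΣP(1999)·Q(1999) = 1×300 + 3×85 + 1×204 = 300 + 255 + 204 = 759
ΣP(1999)·Q(1998) = 1×338 + 3×66 + 1×227 = 338 + 198 + 227 = 763
Index = 759 / 763 × 100 = 99.4758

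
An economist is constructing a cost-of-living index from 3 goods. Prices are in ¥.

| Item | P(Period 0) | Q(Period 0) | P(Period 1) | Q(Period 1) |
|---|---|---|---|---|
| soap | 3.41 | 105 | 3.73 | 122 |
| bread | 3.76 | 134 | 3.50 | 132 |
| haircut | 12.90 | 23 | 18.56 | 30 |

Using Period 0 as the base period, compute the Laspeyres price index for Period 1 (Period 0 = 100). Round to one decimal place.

111.1

Laspeyres price index uses base-period quantities as weights.
ΣP(Period 1)·Q(Period 0) = 3.73×105 + 3.50×134 + 18.56×23 = 391.65 + 469 + 426.88 = 1287.53
ΣP(Period 0)·Q(Period 0) = 3.41×105 + 3.76×134 + 12.90×23 = 358.05 + 503.84 + 296.7 = 1158.59
Index = 1287.53 / 1158.59 × 100 = 111.1290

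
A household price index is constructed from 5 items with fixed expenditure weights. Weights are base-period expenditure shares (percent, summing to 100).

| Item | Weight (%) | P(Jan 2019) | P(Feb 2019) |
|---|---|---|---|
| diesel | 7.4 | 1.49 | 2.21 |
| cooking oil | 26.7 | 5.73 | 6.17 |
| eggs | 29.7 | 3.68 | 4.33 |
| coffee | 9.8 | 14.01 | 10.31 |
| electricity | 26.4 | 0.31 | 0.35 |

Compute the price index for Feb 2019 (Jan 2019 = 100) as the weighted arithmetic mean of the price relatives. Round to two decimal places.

111.69

diesel: 7.4 × (2.21/1.49) = 7.4 × 1.483221 = 10.9758
cooking oil: 26.7 × (6.17/5.73) = 26.7 × 1.076789 = 28.7503
eggs: 29.7 × (4.33/3.68) = 29.7 × 1.176630 = 34.9459
coffee: 9.8 × (10.31/14.01) = 9.8 × 0.735903 = 7.2118
electricity: 26.4 × (0.35/0.31) = 26.4 × 1.129032 = 29.8065
Index = Σ wᵢ·(p₁ᵢ/p₀ᵢ) = 10.9758 + 28.7503 + 34.9459 + 7.2118 + 29.8065 = 111.6903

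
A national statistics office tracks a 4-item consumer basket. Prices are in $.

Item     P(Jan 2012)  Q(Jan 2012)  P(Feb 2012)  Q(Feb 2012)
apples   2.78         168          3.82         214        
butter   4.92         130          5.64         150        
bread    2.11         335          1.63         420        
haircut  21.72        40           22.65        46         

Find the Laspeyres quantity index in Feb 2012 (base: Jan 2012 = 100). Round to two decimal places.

Laspeyres quantity index uses base-period prices as weights.
ΣP(Jan 2012)·Q(Feb 2012) = 2.78×214 + 4.92×150 + 2.11×420 + 21.72×46 = 594.92 + 738 + 886.2 + 999.12 = 3218.24
ΣP(Jan 2012)·Q(Jan 2012) = 2.78×168 + 4.92×130 + 2.11×335 + 21.72×40 = 467.04 + 639.6 + 706.85 + 868.8 = 2682.29
Index = 3218.24 / 2682.29 × 100 = 119.9811

119.98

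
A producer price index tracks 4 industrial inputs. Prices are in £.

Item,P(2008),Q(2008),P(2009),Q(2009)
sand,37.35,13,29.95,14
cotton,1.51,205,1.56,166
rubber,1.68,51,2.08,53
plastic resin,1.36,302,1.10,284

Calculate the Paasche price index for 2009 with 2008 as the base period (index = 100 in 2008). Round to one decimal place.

88.2

Paasche price index uses current-period quantities as weights.
ΣP(2009)·Q(2009) = 29.95×14 + 1.56×166 + 2.08×53 + 1.10×284 = 419.3 + 258.96 + 110.24 + 312.4 = 1100.9
ΣP(2008)·Q(2009) = 37.35×14 + 1.51×166 + 1.68×53 + 1.36×284 = 522.9 + 250.66 + 89.04 + 386.24 = 1248.84
Index = 1100.9 / 1248.84 × 100 = 88.1538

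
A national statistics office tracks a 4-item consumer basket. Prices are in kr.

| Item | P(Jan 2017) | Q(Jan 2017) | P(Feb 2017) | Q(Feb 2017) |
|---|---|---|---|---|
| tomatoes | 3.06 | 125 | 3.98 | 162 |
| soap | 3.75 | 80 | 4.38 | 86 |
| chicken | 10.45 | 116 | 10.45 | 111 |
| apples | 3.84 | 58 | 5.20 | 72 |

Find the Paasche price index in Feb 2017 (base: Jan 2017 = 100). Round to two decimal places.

113.36

Paasche price index uses current-period quantities as weights.
ΣP(Feb 2017)·Q(Feb 2017) = 3.98×162 + 4.38×86 + 10.45×111 + 5.20×72 = 644.76 + 376.68 + 1159.95 + 374.4 = 2555.79
ΣP(Jan 2017)·Q(Feb 2017) = 3.06×162 + 3.75×86 + 10.45×111 + 3.84×72 = 495.72 + 322.5 + 1159.95 + 276.48 = 2254.65
Index = 2555.79 / 2254.65 × 100 = 113.3564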